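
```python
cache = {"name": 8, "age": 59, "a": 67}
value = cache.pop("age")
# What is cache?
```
Trace:
  cache={'name': 8, 'age': 59, 'a': 67}
  cache={'name': 8, 'a': 67}, value=59

Final answer: {'name': 8, 'a': 67}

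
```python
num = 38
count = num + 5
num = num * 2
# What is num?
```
Trace:
  num=38
  num=38, count=43
  num=76, count=43

Final answer: 76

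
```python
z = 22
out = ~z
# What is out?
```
Trace:
  z=22
  z=22, out=-23

Final answer: -23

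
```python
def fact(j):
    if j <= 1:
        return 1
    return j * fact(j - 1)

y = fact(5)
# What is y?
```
Call trace:
fact(j=5)
  fact(j=4)
    fact(j=3)
      fact(j=2)
        fact(j=1)
        -> return 1
      -> return 2
    -> return 6
  -> return 24
-> return 120

Final answer: 120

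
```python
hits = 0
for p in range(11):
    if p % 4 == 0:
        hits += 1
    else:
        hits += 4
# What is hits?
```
Trace:
  hits=0
  hits=1, p=0
  hits=5, p=1
  hits=9, p=2
  hits=13, p=3
  hits=14, p=4
  hits=18, p=5
  hits=22, p=6
  hits=26, p=7
  hits=27, p=8
  hits=31, p=9
  hits=35, p=10

Final answer: 35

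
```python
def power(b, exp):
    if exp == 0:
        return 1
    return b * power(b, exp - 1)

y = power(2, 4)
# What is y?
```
Call trace:
power(b=2, exp=4)
  power(b=2, exp=3)
    power(b=2, exp=2)
      power(b=2, exp=1)
        power(b=2, exp=0)
        -> return 1
      -> return 2
    -> return 4
  -> return 8
-> return 16

Final answer: 16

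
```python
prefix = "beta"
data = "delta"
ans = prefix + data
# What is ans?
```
Trace:
  prefix='beta'
  prefix='beta', data='delta'
  prefix='beta', data='delta', ans='betadelta'

Final answer: 'betadelta'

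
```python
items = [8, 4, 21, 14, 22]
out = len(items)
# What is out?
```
Trace:
  items=[8, 4, 21, 14, 22]
  items=[8, 4, 21, 14, 22], out=5

Final answer: 5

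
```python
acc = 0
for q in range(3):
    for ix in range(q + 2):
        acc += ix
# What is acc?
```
Trace:
  acc=0
  acc=0, q=0, ix=0
  acc=1, q=0, ix=1
  acc=1, q=1, ix=0
  acc=2, q=1, ix=1
  acc=4, q=1, ix=2
  acc=4, q=2, ix=0
  acc=5, q=2, ix=1
  acc=7, q=2, ix=2
  acc=10, q=2, ix=3

Final answer: 10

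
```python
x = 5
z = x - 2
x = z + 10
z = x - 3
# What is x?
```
Trace:
  x=5
  x=5, z=3
  x=13, z=3
  x=13, z=10

Final answer: 13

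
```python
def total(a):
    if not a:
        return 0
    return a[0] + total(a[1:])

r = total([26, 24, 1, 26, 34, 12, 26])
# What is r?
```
Call trace:
total(a=[26, 24, 1, 26, 34, 12, 26])
  total(a=[24, 1, 26, 34, 12, 26])
    total(a=[1, 26, 34, 12, 26])
      total(a=[26, 34, 12, 26])
        total(a=[34, 12, 26])
          total(a=[12, 26])
            total(a=[26])
              total(a=[])
              -> return 0
            -> return 26
          -> return 38
        -> return 72
      -> return 98
    -> return 99
  -> return 123
-> return 149

Final answer: 149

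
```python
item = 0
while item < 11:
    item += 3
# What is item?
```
Trace:
  item=0
  item=3
  item=6
  item=9
  item=12

Final answer: 12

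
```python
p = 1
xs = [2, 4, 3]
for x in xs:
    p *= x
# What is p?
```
Trace:
  p=1
  p=2, x=2
  p=8, x=4
  p=24, x=3

Final answer: 24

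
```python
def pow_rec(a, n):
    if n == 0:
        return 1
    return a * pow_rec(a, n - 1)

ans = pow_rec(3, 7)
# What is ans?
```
Call trace:
pow_rec(a=3, n=7)
  pow_rec(a=3, n=6)
    pow_rec(a=3, n=5)
      pow_rec(a=3, n=4)
        pow_rec(a=3, n=3)
          pow_rec(a=3, n=2)
            pow_rec(a=3, n=1)
              pow_rec(a=3, n=0)
              -> return 1
            -> return 3
          -> return 9
        -> return 27
      -> return 81
    -> return 243
  -> return 729
-> return 2187

Final answer: 2187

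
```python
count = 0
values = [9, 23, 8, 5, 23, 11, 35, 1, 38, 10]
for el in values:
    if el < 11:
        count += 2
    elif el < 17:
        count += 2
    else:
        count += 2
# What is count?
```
Trace:
  count=0
  count=2, el=9
  count=4, el=23
  count=6, el=8
  count=8, el=5
  count=10, el=23
  count=12, el=11
  count=14, el=35
  count=16, el=1
  count=18, el=38
  count=20, el=10

Final answer: 20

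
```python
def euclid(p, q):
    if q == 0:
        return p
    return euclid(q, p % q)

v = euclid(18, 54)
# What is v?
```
Call trace:
euclid(p=18, q=54)
  euclid(p=54, q=18)
    euclid(p=18, q=0)
    -> return 18
  -> return 18
-> return 18

Final answer: 18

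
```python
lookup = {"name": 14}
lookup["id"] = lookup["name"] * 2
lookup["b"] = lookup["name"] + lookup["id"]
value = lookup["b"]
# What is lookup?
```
Trace:
  lookup={'name': 14}
  lookup={'name': 14, 'id': 28}
  lookup={'name': 14, 'id': 28, 'b': 42}
  lookup={'name': 14, 'id': 28, 'b': 42}, value=42

Final answer: {'name': 14, 'id': 28, 'b': 42}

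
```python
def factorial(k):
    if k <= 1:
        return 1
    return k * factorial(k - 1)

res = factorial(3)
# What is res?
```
Call trace:
factorial(k=3)
  factorial(k=2)
    factorial(k=1)
    -> return 1
  -> return 2
-> return 6

Final answer: 6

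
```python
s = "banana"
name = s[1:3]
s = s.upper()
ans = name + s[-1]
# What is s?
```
Trace:
  s='banana'
  s='banana', name='an'
  s='BANANA', name='an'
  s='BANANA', name='an', ans='anA'

Final answer: 'BANANA'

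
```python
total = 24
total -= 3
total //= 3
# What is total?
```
Trace:
  total=24
  total=21
  total=7

Final answer: 7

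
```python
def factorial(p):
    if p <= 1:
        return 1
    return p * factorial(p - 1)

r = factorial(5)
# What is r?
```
Call trace:
factorial(p=5)
  factorial(p=4)
    factorial(p=3)
      factorial(p=2)
        factorial(p=1)
        -> return 1
      -> return 2
    -> return 6
  -> return 24
-> return 120

Final answer: 120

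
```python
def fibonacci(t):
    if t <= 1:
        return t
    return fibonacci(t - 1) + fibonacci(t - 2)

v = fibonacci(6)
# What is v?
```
Call trace (a repeated sub-call is expanded the first time; later identical calls just restate its return value):
fibonacci(t=6)
  fibonacci(t=5)
    fibonacci(t=4)
      fibonacci(t=3)
        fibonacci(t=2)
          fibonacci(t=1)
          -> return 1
          fibonacci(t=0)
          -> return 0
        -> return 1
        fibonacci(t=1)
        -> return 1
      -> return 2
      fibonacci(t=2) -> return 1  (same call as traced above)
    -> return 3
    fibonacci(t=3) -> return 2  (same call as traced above)
  -> return 5
  fibonacci(t=4) -> return 3  (same call as traced above)
-> return 8

Final answer: 8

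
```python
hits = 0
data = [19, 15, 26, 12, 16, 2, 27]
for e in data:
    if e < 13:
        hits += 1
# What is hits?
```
Trace:
  hits=0
  hits=0, e=19
  hits=0, e=15
  hits=0, e=26
  hits=1, e=12
  hits=1, e=16
  hits=2, e=2
  hits=2, e=27

Final answer: 2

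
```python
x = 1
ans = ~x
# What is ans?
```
Trace:
  x=1
  x=1, ans=-2

Final answer: -2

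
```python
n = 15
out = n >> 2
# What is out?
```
Trace:
  n=15
  n=15, out=3

Final answer: 3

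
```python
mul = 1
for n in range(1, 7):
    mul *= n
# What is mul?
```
Trace:
  mul=1
  mul=1, n=1
  mul=2, n=2
  mul=6, n=3
  mul=24, n=4
  mul=120, n=5
  mul=720, n=6

Final answer: 720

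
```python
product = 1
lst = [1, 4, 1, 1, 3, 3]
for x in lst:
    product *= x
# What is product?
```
Trace:
  product=1
  product=1, x=1
  product=4, x=4
  product=4, x=1
  product=4, x=1
  product=12, x=3
  product=36, x=3

Final answer: 36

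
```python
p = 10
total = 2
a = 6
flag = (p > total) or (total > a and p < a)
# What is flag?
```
Trace:
  p=10
  p=10, total=2
  p=10, total=2, a=6
  p=10, total=2, a=6, flag=True

Final answer: True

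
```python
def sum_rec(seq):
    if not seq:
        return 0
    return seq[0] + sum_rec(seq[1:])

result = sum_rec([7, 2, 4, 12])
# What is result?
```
Call trace:
sum_rec(seq=[7, 2, 4, 12])
  sum_rec(seq=[2, 4, 12])
    sum_rec(seq=[4, 12])
      sum_rec(seq=[12])
        sum_rec(seq=[])
        -> return 0
      -> return 12
    -> return 16
  -> return 18
-> return 25

Final answer: 25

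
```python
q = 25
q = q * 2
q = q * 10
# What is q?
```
Trace:
  q=25
  q=50
  q=500

Final answer: 500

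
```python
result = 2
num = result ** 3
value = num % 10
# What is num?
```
Trace:
  result=2
  result=2, num=8
  result=2, num=8, value=8

Final answer: 8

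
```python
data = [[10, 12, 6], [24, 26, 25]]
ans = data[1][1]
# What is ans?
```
Trace:
  data=[[10, 12, 6], [24, 26, 25]]
  data=[[10, 12, 6], [24, 26, 25]], ans=26

Final answer: 26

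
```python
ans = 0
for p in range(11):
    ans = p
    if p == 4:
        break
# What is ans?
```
Trace:
  ans=0
  ans=0, p=0
  ans=1, p=1
  ans=2, p=2
  ans=3, p=3
  ans=4, p=4

Final answer: 4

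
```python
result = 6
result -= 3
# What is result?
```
Trace:
  result=6
  result=3

Final answer: 3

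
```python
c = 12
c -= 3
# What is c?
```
Trace:
  c=12
  c=9

Final answer: 9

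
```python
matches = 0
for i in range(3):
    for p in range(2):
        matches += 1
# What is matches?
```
Trace:
  matches=0
  matches=1, i=0, p=0
  matches=2, i=0, p=1
  matches=3, i=1, p=0
  matches=4, i=1, p=1
  matches=5, i=2, p=0
  matches=6, i=2, p=1

Final answer: 6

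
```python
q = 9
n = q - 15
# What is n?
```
Trace:
  q=9
  q=9, n=-6

Final answer: -6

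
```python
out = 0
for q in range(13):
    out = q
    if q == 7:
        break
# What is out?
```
Trace:
  out=0
  out=0, q=0
  out=1, q=1
  out=2, q=2
  out=3, q=3
  out=4, q=4
  out=5, q=5
  out=6, q=6
  out=7, q=7

Final answer: 7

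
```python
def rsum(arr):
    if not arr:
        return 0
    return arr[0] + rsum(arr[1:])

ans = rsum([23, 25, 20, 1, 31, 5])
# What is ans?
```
Call trace:
rsum(arr=[23, 25, 20, 1, 31, 5])
  rsum(arr=[25, 20, 1, 31, 5])
    rsum(arr=[20, 1, 31, 5])
      rsum(arr=[1, 31, 5])
        rsum(arr=[31, 5])
          rsum(arr=[5])
            rsum(arr=[])
            -> return 0
          -> return 5
        -> return 36
      -> return 37
    -> return 57
  -> return 82
-> return 105

Final answer: 105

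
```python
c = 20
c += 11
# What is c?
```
Trace:
  c=20
  c=31

Final answer: 31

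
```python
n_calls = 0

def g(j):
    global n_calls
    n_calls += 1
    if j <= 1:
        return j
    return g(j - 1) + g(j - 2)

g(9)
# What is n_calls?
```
Call trace (a repeated sub-call is expanded the first time; later identical calls just restate its return value):
g(j=9)
  g(j=8)
    g(j=7)
      g(j=6)
        g(j=5)
          g(j=4)
            g(j=3)
              g(j=2)
                g(j=1)
                -> return 1
                g(j=0)
                -> return 0
              -> return 1
              g(j=1)
              -> return 1
            -> return 2
            g(j=2) -> return 1  (same call as traced above)
          -> return 3
          g(j=3) -> return 2  (same call as traced above)
        -> return 5
        g(j=4) -> return 3  (same call as traced above)
      -> return 8
      g(j=5) -> return 5  (same call as traced above)
    -> return 13
    g(j=6) -> return 8  (same call as traced above)
  -> return 21
  g(j=7) -> return 13  (same call as traced above)
-> return 34

n_calls is incremented once per call, so count the calls in each subtree. Let C(j) = number of calls made by g(j).
C(0) = C(1) = 1 (base case, no recursion); C(j) = 1 + C(j - 1) + C(j - 2) otherwise.
C(2) = 1 + C(1) + C(0) = 1 + 1 + 1 = 3
C(3) = 1 + C(2) + C(1) = 1 + 3 + 1 = 5
C(4) = 1 + C(3) + C(2) = 1 + 5 + 3 = 9
C(5) = 1 + C(4) + C(3) = 1 + 9 + 5 = 15
C(6) = 1 + C(5) + C(4) = 1 + 15 + 9 = 25
C(7) = 1 + C(6) + C(5) = 1 + 25 + 15 = 41
C(8) = 1 + C(7) + C(6) = 1 + 41 + 25 = 67
C(9) = 1 + C(8) + C(7) = 1 + 67 + 41 = 109
n_calls = C(9) = 109

Final answer: 109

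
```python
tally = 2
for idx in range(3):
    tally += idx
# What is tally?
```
Trace:
  tally=2
  tally=2, idx=0
  tally=3, idx=1
  tally=5, idx=2

Final answer: 5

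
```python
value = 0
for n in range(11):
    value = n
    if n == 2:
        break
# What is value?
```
Trace:
  value=0
  value=0, n=0
  value=1, n=1
  value=2, n=2

Final answer: 2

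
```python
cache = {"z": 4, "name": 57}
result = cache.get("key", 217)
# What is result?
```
Trace:
  cache={'z': 4, 'name': 57}
  cache={'z': 4, 'name': 57}, result=217

Final answer: 217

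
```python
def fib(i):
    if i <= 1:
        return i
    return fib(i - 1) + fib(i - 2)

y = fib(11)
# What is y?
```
Call trace (a repeated sub-call is expanded the first time; later identical calls just restate its return value):
fib(i=11)
  fib(i=10)
    fib(i=9)
      fib(i=8)
        fib(i=7)
          fib(i=6)
            fib(i=5)
              fib(i=4)
                fib(i=3)
                  fib(i=2)
                    fib(i=1)
                    -> return 1
                    fib(i=0)
                    -> return 0
                  -> return 1
                  fib(i=1)
                  -> return 1
                -> return 2
                fib(i=2) -> return 1  (same call as traced above)
              -> return 3
              fib(i=3) -> return 2  (same call as traced above)
            -> return 5
            fib(i=4) -> return 3  (same call as traced above)
          -> return 8
          fib(i=5) -> return 5  (same call as traced above)
        -> return 13
        fib(i=6) -> return 8  (same call as traced above)
      -> return 21
      fib(i=7) -> return 13  (same call as traced above)
    -> return 34
    fib(i=8) -> return 21  (same call as traced above)
  -> return 55
  fib(i=9) -> return 34  (same call as traced above)
-> return 89

Final answer: 89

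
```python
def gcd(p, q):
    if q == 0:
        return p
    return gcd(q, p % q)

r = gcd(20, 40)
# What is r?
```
Call trace:
gcd(p=20, q=40)
  gcd(p=40, q=20)
    gcd(p=20, q=0)
    -> return 20
  -> return 20
-> return 20

Final answer: 20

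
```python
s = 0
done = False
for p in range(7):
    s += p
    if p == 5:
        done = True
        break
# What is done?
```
Trace:
  s=0
  s=0, done=False
  s=0, done=False, p=0
  s=1, done=False, p=1
  s=3, done=False, p=2
  s=6, done=False, p=3
  s=10, done=False, p=4
  s=15, done=True, p=5

Final answer: True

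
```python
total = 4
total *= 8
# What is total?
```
Trace:
  total=4
  total=32

Final answer: 32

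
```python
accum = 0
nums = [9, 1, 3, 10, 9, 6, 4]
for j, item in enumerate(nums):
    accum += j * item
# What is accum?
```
Trace:
  accum=0
  accum=0, j=0, item=9
  accum=1, j=1, item=1
  accum=7, j=2, item=3
  accum=37, j=3, item=10
  accum=73, j=4, item=9
  accum=103, j=5, item=6
  accum=127, j=6, item=4

Final answer: 127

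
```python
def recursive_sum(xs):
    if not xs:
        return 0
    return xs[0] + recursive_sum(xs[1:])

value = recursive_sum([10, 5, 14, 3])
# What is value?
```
Call trace:
recursive_sum(xs=[10, 5, 14, 3])
  recursive_sum(xs=[5, 14, 3])
    recursive_sum(xs=[14, 3])
      recursive_sum(xs=[3])
        recursive_sum(xs=[])
        -> return 0
      -> return 3
    -> return 17
  -> return 22
-> return 32

Final answer: 32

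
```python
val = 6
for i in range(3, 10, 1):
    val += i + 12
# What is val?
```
Trace:
  val=6
  val=21, i=3
  val=37, i=4
  val=54, i=5
  val=72, i=6
  val=91, i=7
  val=111, i=8
  val=132, i=9

Final answer: 132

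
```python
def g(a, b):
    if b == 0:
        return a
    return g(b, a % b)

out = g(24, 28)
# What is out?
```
Call trace:
g(a=24, b=28)
  g(a=28, b=24)
    g(a=24, b=4)
      g(a=4, b=0)
      -> return 4
    -> return 4
  -> return 4
-> return 4

Final answer: 4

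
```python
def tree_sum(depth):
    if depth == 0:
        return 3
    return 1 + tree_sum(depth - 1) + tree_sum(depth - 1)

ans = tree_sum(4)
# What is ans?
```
Call trace (a repeated sub-call is expanded the first time; later identical calls just restate its return value):
tree_sum(depth=4)
  tree_sum(depth=3)
    tree_sum(depth=2)
      tree_sum(depth=1)
        tree_sum(depth=0)
        -> return 3
        tree_sum(depth=0)
        -> return 3
      -> return 7
      tree_sum(depth=1) -> return 7  (same call as traced above)
    -> return 15
    tree_sum(depth=2) -> return 15  (same call as traced above)
  -> return 31
  tree_sum(depth=3) -> return 31  (same call as traced above)
-> return 63

Final answer: 63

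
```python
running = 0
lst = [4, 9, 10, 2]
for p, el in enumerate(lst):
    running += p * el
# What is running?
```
Trace:
  running=0
  running=0, p=0, el=4
  running=9, p=1, el=9
  running=29, p=2, el=10
  running=35, p=3, el=2

Final answer: 35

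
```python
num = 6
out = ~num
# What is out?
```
Trace:
  num=6
  num=6, out=-7

Final answer: -7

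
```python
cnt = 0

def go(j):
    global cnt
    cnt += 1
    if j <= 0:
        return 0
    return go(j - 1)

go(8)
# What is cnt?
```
Call trace:
go(j=8)
  go(j=7)
    go(j=6)
      go(j=5)
        go(j=4)
          go(j=3)
            go(j=2)
              go(j=1)
                go(j=0)
                -> return 0
              -> return 0
            -> return 0
          -> return 0
        -> return 0
      -> return 0
    -> return 0
  -> return 0
-> return 0

cnt is incremented once per call. go is entered once for each j = 8, 7, 6, 5, 4, 3, 2, 1, 0 (the j <= 0 call returns without recursing), i.e. 8 + 1 calls.
cnt = 9

Final answer: 9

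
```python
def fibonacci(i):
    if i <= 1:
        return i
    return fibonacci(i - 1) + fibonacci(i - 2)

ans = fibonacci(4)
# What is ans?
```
Call trace (a repeated sub-call is expanded the first time; later identical calls just restate its return value):
fibonacci(i=4)
  fibonacci(i=3)
    fibonacci(i=2)
      fibonacci(i=1)
      -> return 1
      fibonacci(i=0)
      -> return 0
    -> return 1
    fibonacci(i=1)
    -> return 1
  -> return 2
  fibonacci(i=2) -> return 1  (same call as traced above)
-> return 3

Final answer: 3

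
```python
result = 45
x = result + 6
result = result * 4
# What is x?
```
Trace:
  result=45
  result=45, x=51
  result=180, x=51

Final answer: 51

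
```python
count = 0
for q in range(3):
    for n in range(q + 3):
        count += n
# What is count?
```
Trace:
  count=0
  count=0, q=0, n=0
  count=1, q=0, n=1
  count=3, q=0, n=2
  count=3, q=1, n=0
  count=4, q=1, n=1
  count=6, q=1, n=2
  count=9, q=1, n=3
  count=9, q=2, n=0
  count=10, q=2, n=1
  count=12, q=2, n=2
  count=15, q=2, n=3
  count=19, q=2, n=4

Final answer: 19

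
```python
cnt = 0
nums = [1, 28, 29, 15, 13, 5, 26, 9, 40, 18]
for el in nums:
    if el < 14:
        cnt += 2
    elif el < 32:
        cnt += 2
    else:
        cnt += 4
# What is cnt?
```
Trace:
  cnt=0
  cnt=2, el=1
  cnt=4, el=28
  cnt=6, el=29
  cnt=8, el=15
  cnt=10, el=13
  cnt=12, el=5
  cnt=14, el=26
  cnt=16, el=9
  cnt=20, el=40
  cnt=22, el=18

Final answer: 22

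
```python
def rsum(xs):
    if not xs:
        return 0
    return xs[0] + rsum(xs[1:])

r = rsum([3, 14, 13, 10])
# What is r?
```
Call trace:
rsum(xs=[3, 14, 13, 10])
  rsum(xs=[14, 13, 10])
    rsum(xs=[13, 10])
      rsum(xs=[10])
        rsum(xs=[])
        -> return 0
      -> return 10
    -> return 23
  -> return 37
-> return 40

Final answer: 40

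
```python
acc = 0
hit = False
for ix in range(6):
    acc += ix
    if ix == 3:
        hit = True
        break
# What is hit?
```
Trace:
  acc=0
  acc=0, hit=False
  acc=0, hit=False, ix=0
  acc=1, hit=False, ix=1
  acc=3, hit=False, ix=2
  acc=6, hit=True, ix=3

Final answer: True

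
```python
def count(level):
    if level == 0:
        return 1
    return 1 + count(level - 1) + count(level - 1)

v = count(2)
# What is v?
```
Call trace (a repeated sub-call is expanded the first time; later identical calls just restate its return value):
count(level=2)
  count(level=1)
    count(level=0)
    -> return 1
    count(level=0)
    -> return 1
  -> return 3
  count(level=1) -> return 3  (same call as traced above)
-> return 7

Final answer: 7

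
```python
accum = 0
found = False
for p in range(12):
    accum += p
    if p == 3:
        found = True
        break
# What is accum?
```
Trace:
  accum=0
  accum=0, found=False
  accum=0, found=False, p=0
  accum=1, found=False, p=1
  accum=3, found=False, p=2
  accum=6, found=True, p=3

Final answer: 6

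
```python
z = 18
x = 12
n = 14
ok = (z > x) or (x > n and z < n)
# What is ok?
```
Trace:
  z=18
  z=18, x=12
  z=18, x=12, n=14
  z=18, x=12, n=14, ok=True

Final answer: True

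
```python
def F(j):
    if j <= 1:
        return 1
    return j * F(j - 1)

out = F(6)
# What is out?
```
Call trace:
F(j=6)
  F(j=5)
    F(j=4)
      F(j=3)
        F(j=2)
          F(j=1)
          -> return 1
        -> return 2
      -> return 6
    -> return 24
  -> return 120
-> return 720

Final answer: 720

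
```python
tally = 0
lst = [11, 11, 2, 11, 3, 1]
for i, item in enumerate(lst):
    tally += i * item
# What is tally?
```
Trace:
  tally=0
  tally=0, i=0, item=11
  tally=11, i=1, item=11
  tally=15, i=2, item=2
  tally=48, i=3, item=11
  tally=60, i=4, item=3
  tally=65, i=5, item=1

Final answer: 65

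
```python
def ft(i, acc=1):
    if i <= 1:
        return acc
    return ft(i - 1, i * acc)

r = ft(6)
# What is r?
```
Call trace:
ft(i=6, acc=1)
  ft(i=5, acc=6)
    ft(i=4, acc=30)
      ft(i=3, acc=120)
        ft(i=2, acc=360)
          ft(i=1, acc=720)
          -> return 720
        -> return 720
      -> return 720
    -> return 720
  -> return 720
-> return 720

Final answer: 720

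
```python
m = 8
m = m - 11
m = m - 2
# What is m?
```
Trace:
  m=8
  m=-3
  m=-5

Final answer: -5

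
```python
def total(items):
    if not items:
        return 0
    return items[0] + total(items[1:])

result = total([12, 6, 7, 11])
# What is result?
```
Call trace:
total(items=[12, 6, 7, 11])
  total(items=[6, 7, 11])
    total(items=[7, 11])
      total(items=[11])
        total(items=[])
        -> return 0
      -> return 11
    -> return 18
  -> return 24
-> return 36

Final answer: 36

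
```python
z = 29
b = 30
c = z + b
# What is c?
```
Trace:
  z=29
  z=29, b=30
  z=29, b=30, c=59

Final answer: 59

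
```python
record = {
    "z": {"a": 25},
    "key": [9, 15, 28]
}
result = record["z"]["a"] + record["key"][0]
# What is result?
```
Trace:
  record={'z': {'a': 25}, 'key': [9, 15, 28]}
  record={'z': {'a': 25}, 'key': [9, 15, 28]}, result=34

Final answer: 34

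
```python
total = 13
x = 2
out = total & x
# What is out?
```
Trace:
  total=13
  total=13, x=2
  total=13, x=2, out=0

Final answer: 0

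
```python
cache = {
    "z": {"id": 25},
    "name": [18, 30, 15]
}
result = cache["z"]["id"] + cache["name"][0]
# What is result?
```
Trace:
  cache={'z': {'id': 25}, 'name': [18, 30, 15]}
  cache={'z': {'id': 25}, 'name': [18, 30, 15]}, result=43

Final answer: 43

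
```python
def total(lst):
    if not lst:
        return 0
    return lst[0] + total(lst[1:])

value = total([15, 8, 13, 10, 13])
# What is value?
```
Call trace:
total(lst=[15, 8, 13, 10, 13])
  total(lst=[8, 13, 10, 13])
    total(lst=[13, 10, 13])
      total(lst=[10, 13])
        total(lst=[13])
          total(lst=[])
          -> return 0
        -> return 13
      -> return 23
    -> return 36
  -> return 44
-> return 59

Final answer: 59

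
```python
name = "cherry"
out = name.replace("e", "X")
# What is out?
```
Trace:
  name='cherry'
  name='cherry', out='chXrry'

Final answer: 'chXrry'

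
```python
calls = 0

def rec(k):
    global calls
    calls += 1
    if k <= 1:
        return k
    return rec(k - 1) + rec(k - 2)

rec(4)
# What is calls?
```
Call trace (a repeated sub-call is expanded the first time; later identical calls just restate its return value):
rec(k=4)
  rec(k=3)
    rec(k=2)
      rec(k=1)
      -> return 1
      rec(k=0)
      -> return 0
    -> return 1
    rec(k=1)
    -> return 1
  -> return 2
  rec(k=2) -> return 1  (same call as traced above)
-> return 3

calls is incremented once per call, so count the calls in each subtree. Let C(k) = number of calls made by rec(k).
C(0) = C(1) = 1 (base case, no recursion); C(k) = 1 + C(k - 1) + C(k - 2) otherwise.
C(2) = 1 + C(1) + C(0) = 1 + 1 + 1 = 3
C(3) = 1 + C(2) + C(1) = 1 + 3 + 1 = 5
C(4) = 1 + C(3) + C(2) = 1 + 5 + 3 = 9
calls = C(4) = 9

Final answer: 9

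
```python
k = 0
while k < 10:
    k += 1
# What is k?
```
Trace:
  k=0
  k=1
  k=2
  k=3
  k=4
  k=5
  k=6
  k=7
  k=8
  k=9
  k=10

Final answer: 10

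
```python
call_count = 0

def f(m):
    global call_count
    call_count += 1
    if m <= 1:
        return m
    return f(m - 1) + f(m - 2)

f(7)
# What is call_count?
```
Call trace (a repeated sub-call is expanded the first time; later identical calls just restate its return value):
f(m=7)
  f(m=6)
    f(m=5)
      f(m=4)
        f(m=3)
          f(m=2)
            f(m=1)
            -> return 1
            f(m=0)
            -> return 0
          -> return 1
          f(m=1)
          -> return 1
        -> return 2
        f(m=2) -> return 1  (same call as traced above)
      -> return 3
      f(m=3) -> return 2  (same call as traced above)
    -> return 5
    f(m=4) -> return 3  (same call as traced above)
  -> return 8
  f(m=5) -> return 5  (same call as traced above)
-> return 13

call_count is incremented once per call, so count the calls in each subtree. Let C(m) = number of calls made by f(m).
C(0) = C(1) = 1 (base case, no recursion); C(m) = 1 + C(m - 1) + C(m - 2) otherwise.
C(2) = 1 + C(1) + C(0) = 1 + 1 + 1 = 3
C(3) = 1 + C(2) + C(1) = 1 + 3 + 1 = 5
C(4) = 1 + C(3) + C(2) = 1 + 5 + 3 = 9
C(5) = 1 + C(4) + C(3) = 1 + 9 + 5 = 15
C(6) = 1 + C(5) + C(4) = 1 + 15 + 9 = 25
C(7) = 1 + C(6) + C(5) = 1 + 25 + 15 = 41
call_count = C(7) = 41

Final answer: 41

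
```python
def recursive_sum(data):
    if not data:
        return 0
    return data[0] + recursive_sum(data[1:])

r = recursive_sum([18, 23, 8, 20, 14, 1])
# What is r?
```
Call trace:
recursive_sum(data=[18, 23, 8, 20, 14, 1])
  recursive_sum(data=[23, 8, 20, 14, 1])
    recursive_sum(data=[8, 20, 14, 1])
      recursive_sum(data=[20, 14, 1])
        recursive_sum(data=[14, 1])
          recursive_sum(data=[1])
            recursive_sum(data=[])
            -> return 0
          -> return 1
        -> return 15
      -> return 35
    -> return 43
  -> return 66
-> return 84

Final answer: 84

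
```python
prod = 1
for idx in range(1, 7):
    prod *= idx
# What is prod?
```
Trace:
  prod=1
  prod=1, idx=1
  prod=2, idx=2
  prod=6, idx=3
  prod=24, idx=4
  prod=120, idx=5
  prod=720, idx=6

Final answer: 720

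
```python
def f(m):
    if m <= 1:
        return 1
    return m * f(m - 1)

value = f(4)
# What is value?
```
Call trace:
f(m=4)
  f(m=3)
    f(m=2)
      f(m=1)
      -> return 1
    -> return 2
  -> return 6
-> return 24

Final answer: 24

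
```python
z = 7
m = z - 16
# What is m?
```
Trace:
  z=7
  z=7, m=-9

Final answer: -9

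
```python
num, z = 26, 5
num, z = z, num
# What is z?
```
Trace:
  num=26, z=5
  num=5, z=26

Final answer: 26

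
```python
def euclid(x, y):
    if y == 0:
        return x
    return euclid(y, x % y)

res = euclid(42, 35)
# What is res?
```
Call trace:
euclid(x=42, y=35)
  euclid(x=35, y=7)
    euclid(x=7, y=0)
    -> return 7
  -> return 7
-> return 7

Final answer: 7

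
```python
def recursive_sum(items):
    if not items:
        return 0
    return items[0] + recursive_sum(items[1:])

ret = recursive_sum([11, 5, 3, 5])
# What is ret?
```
Call trace:
recursive_sum(items=[11, 5, 3, 5])
  recursive_sum(items=[5, 3, 5])
    recursive_sum(items=[3, 5])
      recursive_sum(items=[5])
        recursive_sum(items=[])
        -> return 0
      -> return 5
    -> return 8
  -> return 13
-> return 24

Final answer: 24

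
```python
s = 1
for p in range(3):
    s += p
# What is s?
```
Trace:
  s=1
  s=1, p=0
  s=2, p=1
  s=4, p=2

Final answer: 4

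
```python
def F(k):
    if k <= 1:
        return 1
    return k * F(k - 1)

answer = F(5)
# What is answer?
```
Call trace:
F(k=5)
  F(k=4)
    F(k=3)
      F(k=2)
        F(k=1)
        -> return 1
      -> return 2
    -> return 6
  -> return 24
-> return 120

Final answer: 120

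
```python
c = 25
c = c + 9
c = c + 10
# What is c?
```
Trace:
  c=25
  c=34
  c=44

Final answer: 44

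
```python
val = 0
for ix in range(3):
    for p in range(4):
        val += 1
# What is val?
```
Trace:
  val=0
  val=1, ix=0, p=0
  val=2, ix=0, p=1
  val=3, ix=0, p=2
  val=4, ix=0, p=3
  val=5, ix=1, p=0
  val=6, ix=1, p=1
  val=7, ix=1, p=2
  val=8, ix=1, p=3
  val=9, ix=2, p=0
  val=10, ix=2, p=1
  val=11, ix=2, p=2
  val=12, ix=2, p=3

Final answer: 12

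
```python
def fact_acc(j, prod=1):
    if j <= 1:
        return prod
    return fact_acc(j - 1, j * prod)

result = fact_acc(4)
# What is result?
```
Call trace:
fact_acc(j=4, prod=1)
  fact_acc(j=3, prod=4)
    fact_acc(j=2, prod=12)
      fact_acc(j=1, prod=24)
      -> return 24
    -> return 24
  -> return 24
-> return 24

Final answer: 24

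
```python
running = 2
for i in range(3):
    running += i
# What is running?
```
Trace:
  running=2
  running=2, i=0
  running=3, i=1
  running=5, i=2

Final answer: 5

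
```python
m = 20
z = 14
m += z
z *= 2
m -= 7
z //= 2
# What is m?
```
Trace:
  m=20
  m=20, z=14
  m=34, z=14
  m=34, z=28
  m=27, z=28
  m=27, z=14

Final answer: 27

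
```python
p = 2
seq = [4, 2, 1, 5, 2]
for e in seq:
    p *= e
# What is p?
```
Trace:
  p=2
  p=8, e=4
  p=16, e=2
  p=16, e=1
  p=80, e=5
  p=160, e=2

Final answer: 160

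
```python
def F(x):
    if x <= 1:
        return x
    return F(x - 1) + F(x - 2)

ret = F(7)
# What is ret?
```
Call trace (a repeated sub-call is expanded the first time; later identical calls just restate its return value):
F(x=7)
  F(x=6)
    F(x=5)
      F(x=4)
        F(x=3)
          F(x=2)
            F(x=1)
            -> return 1
            F(x=0)
            -> return 0
          -> return 1
          F(x=1)
          -> return 1
        -> return 2
        F(x=2) -> return 1  (same call as traced above)
      -> return 3
      F(x=3) -> return 2  (same call as traced above)
    -> return 5
    F(x=4) -> return 3  (same call as traced above)
  -> return 8
  F(x=5) -> return 5  (same call as traced above)
-> return 13

Final answer: 13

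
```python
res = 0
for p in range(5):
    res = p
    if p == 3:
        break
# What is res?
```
Trace:
  res=0
  res=0, p=0
  res=1, p=1
  res=2, p=2
  res=3, p=3

Final answer: 3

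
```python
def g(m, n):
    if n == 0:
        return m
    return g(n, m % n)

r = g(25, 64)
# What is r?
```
Call trace:
g(m=25, n=64)
  g(m=64, n=25)
    g(m=25, n=14)
      g(m=14, n=11)
        g(m=11, n=3)
          g(m=3, n=2)
            g(m=2, n=1)
              g(m=1, n=0)
              -> return 1
            -> return 1
          -> return 1
        -> return 1
      -> return 1
    -> return 1
  -> return 1
-> return 1

Final answer: 1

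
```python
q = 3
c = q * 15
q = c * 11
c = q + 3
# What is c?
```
Trace:
  q=3
  q=3, c=45
  q=495, c=45
  q=495, c=498

Final answer: 498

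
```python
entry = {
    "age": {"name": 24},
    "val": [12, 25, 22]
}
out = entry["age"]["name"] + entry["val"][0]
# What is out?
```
Trace:
  entry={'age': {'name': 24}, 'val': [12, 25, 22]}
  entry={'age': {'name': 24}, 'val': [12, 25, 22]}, out=36

Final answer: 36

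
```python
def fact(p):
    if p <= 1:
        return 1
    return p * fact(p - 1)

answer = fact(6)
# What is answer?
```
Call trace:
fact(p=6)
  fact(p=5)
    fact(p=4)
      fact(p=3)
        fact(p=2)
          fact(p=1)
          -> return 1
        -> return 2
      -> return 6
    -> return 24
  -> return 120
-> return 720

Final answer: 720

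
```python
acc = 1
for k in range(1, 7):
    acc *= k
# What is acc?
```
Trace:
  acc=1
  acc=1, k=1
  acc=2, k=2
  acc=6, k=3
  acc=24, k=4
  acc=120, k=5
  acc=720, k=6

Final answer: 720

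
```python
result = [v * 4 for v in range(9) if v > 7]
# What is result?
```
Trace:
  v=0
  v=1
  v=2
  v=3
  v=4
  v=5
  v=6
  v=7
  v=8
  result=[32]

Final answer: [32]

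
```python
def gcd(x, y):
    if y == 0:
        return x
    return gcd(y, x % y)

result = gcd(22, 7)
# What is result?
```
Call trace:
gcd(x=22, y=7)
  gcd(x=7, y=1)
    gcd(x=1, y=0)
    -> return 1
  -> return 1
-> return 1

Final answer: 1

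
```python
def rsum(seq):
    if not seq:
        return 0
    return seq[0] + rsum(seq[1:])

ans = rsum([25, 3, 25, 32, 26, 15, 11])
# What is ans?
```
Call trace:
rsum(seq=[25, 3, 25, 32, 26, 15, 11])
  rsum(seq=[3, 25, 32, 26, 15, 11])
    rsum(seq=[25, 32, 26, 15, 11])
      rsum(seq=[32, 26, 15, 11])
        rsum(seq=[26, 15, 11])
          rsum(seq=[15, 11])
            rsum(seq=[11])
              rsum(seq=[])
              -> return 0
            -> return 11
          -> return 26
        -> return 52
      -> return 84
    -> return 109
  -> return 112
-> return 137

Final answer: 137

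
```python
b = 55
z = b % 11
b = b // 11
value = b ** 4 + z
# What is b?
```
Trace:
  b=55
  b=55, z=0
  b=5, z=0
  b=5, z=0, value=625

Final answer: 5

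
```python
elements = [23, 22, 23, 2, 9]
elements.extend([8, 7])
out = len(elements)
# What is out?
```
Trace:
  elements=[23, 22, 23, 2, 9]
  elements=[23, 22, 23, 2, 9, 8, 7]
  elements=[23, 22, 23, 2, 9, 8, 7], out=7

Final answer: 7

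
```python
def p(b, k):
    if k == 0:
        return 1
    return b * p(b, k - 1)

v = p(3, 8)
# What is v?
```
Call trace:
p(b=3, k=8)
  p(b=3, k=7)
    p(b=3, k=6)
      p(b=3, k=5)
        p(b=3, k=4)
          p(b=3, k=3)
            p(b=3, k=2)
              p(b=3, k=1)
                p(b=3, k=0)
                -> return 1
              -> return 3
            -> return 9
          -> return 27
        -> return 81
      -> return 243
    -> return 729
  -> return 2187
-> return 6561

Final answer: 6561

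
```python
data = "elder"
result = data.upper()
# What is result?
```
Trace:
  data='elder'
  data='elder', result='ELDER'

Final answer: 'ELDER'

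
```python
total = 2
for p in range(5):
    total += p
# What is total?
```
Trace:
  total=2
  total=2, p=0
  total=3, p=1
  total=5, p=2
  total=8, p=3
  total=12, p=4

Final answer: 12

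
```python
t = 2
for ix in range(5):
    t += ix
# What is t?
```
Trace:
  t=2
  t=2, ix=0
  t=3, ix=1
  t=5, ix=2
  t=8, ix=3
  t=12, ix=4

Final answer: 12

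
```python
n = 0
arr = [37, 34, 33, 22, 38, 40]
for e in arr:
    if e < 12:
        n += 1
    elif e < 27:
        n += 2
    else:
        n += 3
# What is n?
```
Trace:
  n=0
  n=3, e=37
  n=6, e=34
  n=9, e=33
  n=11, e=22
  n=14, e=38
  n=17, e=40

Final answer: 17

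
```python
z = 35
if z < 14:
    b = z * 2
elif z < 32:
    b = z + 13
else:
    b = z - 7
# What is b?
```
Trace:
  z=35
  z=35, b=28

Final answer: 28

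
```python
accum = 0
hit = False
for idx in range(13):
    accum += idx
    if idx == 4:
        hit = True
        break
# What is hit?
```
Trace:
  accum=0
  accum=0, hit=False
  accum=0, hit=False, idx=0
  accum=1, hit=False, idx=1
  accum=3, hit=False, idx=2
  accum=6, hit=False, idx=3
  accum=10, hit=True, idx=4

Final answer: True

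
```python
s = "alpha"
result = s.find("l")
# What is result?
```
Trace:
  s='alpha'
  s='alpha', result=1

Final answer: 1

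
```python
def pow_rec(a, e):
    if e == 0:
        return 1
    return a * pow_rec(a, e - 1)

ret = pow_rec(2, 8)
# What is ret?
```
Call trace:
pow_rec(a=2, e=8)
  pow_rec(a=2, e=7)
    pow_rec(a=2, e=6)
      pow_rec(a=2, e=5)
        pow_rec(a=2, e=4)
          pow_rec(a=2, e=3)
            pow_rec(a=2, e=2)
              pow_rec(a=2, e=1)
                pow_rec(a=2, e=0)
                -> return 1
              -> return 2
            -> return 4
          -> return 8
        -> return 16
      -> return 32
    -> return 64
  -> return 128
-> return 256

Final answer: 256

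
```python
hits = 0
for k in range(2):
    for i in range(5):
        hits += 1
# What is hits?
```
Trace:
  hits=0
  hits=1, k=0, i=0
  hits=2, k=0, i=1
  hits=3, k=0, i=2
  hits=4, k=0, i=3
  hits=5, k=0, i=4
  hits=6, k=1, i=0
  hits=7, k=1, i=1
  hits=8, k=1, i=2
  hits=9, k=1, i=3
  hits=10, k=1, i=4

Final answer: 10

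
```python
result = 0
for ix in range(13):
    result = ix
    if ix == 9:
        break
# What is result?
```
Trace:
  result=0
  result=0, ix=0
  result=1, ix=1
  result=2, ix=2
  result=3, ix=3
  result=4, ix=4
  result=5, ix=5
  result=6, ix=6
  result=7, ix=7
  result=8, ix=8
  result=9, ix=9

Final answer: 9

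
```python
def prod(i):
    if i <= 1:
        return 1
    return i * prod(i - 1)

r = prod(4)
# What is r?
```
Call trace:
prod(i=4)
  prod(i=3)
    prod(i=2)
      prod(i=1)
      -> return 1
    -> return 2
  -> return 6
-> return 24

Final answer: 24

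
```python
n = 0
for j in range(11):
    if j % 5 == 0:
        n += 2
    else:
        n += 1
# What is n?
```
Trace:
  n=0
  n=2, j=0
  n=3, j=1
  n=4, j=2
  n=5, j=3
  n=6, j=4
  n=8, j=5
  n=9, j=6
  n=10, j=7
  n=11, j=8
  n=12, j=9
  n=14, j=10

Final answer: 14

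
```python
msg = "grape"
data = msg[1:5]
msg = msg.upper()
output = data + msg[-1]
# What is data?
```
Trace:
  msg='grape'
  msg='grape', data='rape'
  msg='GRAPE', data='rape'
  msg='GRAPE', data='rape', output='rapeE'

Final answer: 'rape'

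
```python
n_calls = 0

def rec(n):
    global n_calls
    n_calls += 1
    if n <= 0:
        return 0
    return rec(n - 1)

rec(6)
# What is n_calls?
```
Call trace:
rec(n=6)
  rec(n=5)
    rec(n=4)
      rec(n=3)
        rec(n=2)
          rec(n=1)
            rec(n=0)
            -> return 0
          -> return 0
        -> return 0
      -> return 0
    -> return 0
  -> return 0
-> return 0

n_calls is incremented once per call. rec is entered once for each n = 6, 5, 4, 3, 2, 1, 0 (the n <= 0 call returns without recursing), i.e. 6 + 1 calls.
n_calls = 7

Final answer: 7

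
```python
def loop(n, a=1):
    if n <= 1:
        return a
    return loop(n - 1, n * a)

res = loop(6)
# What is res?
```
Call trace:
loop(n=6, a=1)
  loop(n=5, a=6)
    loop(n=4, a=30)
      loop(n=3, a=120)
        loop(n=2, a=360)
          loop(n=1, a=720)
          -> return 720
        -> return 720
      -> return 720
    -> return 720
  -> return 720
-> return 720

Final answer: 720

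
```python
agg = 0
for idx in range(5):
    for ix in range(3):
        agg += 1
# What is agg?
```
Trace:
  agg=0
  agg=1, idx=0, ix=0
  agg=2, idx=0, ix=1
  agg=3, idx=0, ix=2
  agg=4, idx=1, ix=0
  agg=5, idx=1, ix=1
  agg=6, idx=1, ix=2
  agg=7, idx=2, ix=0
  agg=8, idx=2, ix=1
  agg=9, idx=2, ix=2
  agg=10, idx=3, ix=0
  agg=11, idx=3, ix=1
  agg=12, idx=3, ix=2
  agg=13, idx=4, ix=0
  agg=14, idx=4, ix=1
  agg=15, idx=4, ix=2

Final answer: 15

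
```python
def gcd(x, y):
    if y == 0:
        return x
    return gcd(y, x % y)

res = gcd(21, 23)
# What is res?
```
Call trace:
gcd(x=21, y=23)
  gcd(x=23, y=21)
    gcd(x=21, y=2)
      gcd(x=2, y=1)
        gcd(x=1, y=0)
        -> return 1
      -> return 1
    -> return 1
  -> return 1
-> return 1

Final answer: 1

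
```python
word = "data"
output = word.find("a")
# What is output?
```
Trace:
  word='data'
  word='data', output=1

Final answer: 1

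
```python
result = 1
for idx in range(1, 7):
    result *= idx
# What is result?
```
Trace:
  result=1
  result=1, idx=1
  result=2, idx=2
  result=6, idx=3
  result=24, idx=4
  result=120, idx=5
  result=720, idx=6

Final answer: 720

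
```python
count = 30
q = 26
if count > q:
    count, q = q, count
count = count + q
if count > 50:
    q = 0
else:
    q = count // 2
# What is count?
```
Trace:
  count=30
  count=30, q=26
  count=26, q=30
  count=56, q=30
  count=56, q=0

Final answer: 56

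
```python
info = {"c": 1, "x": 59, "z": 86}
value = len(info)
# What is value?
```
Trace:
  info={'c': 1, 'x': 59, 'z': 86}
  info={'c': 1, 'x': 59, 'z': 86}, value=3

Final answer: 3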